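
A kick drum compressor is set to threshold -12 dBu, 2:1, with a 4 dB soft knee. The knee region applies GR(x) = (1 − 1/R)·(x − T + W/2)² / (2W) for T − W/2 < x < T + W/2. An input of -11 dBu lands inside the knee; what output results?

x − T + W/2 = -11 − (-12) + 2 = 3.
GR = (1 − 1/2) × 3² / 8 = 0.5 × 9 / 8 = 0.5625 dB.
Output = -11 − 0.5625 = -11.5625 dBu.

-11.5625 dBu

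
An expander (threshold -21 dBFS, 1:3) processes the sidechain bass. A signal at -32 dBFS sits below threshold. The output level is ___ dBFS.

Undershoot = (-21) − (-32) = 11 dB.
At 1:3, that expands to 33 dB under threshold.
Output = -21 − 33 = -54 dBFS.

-54 dBFS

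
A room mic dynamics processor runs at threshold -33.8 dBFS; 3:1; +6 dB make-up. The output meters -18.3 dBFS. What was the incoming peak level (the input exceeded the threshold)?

Stripping the +6 dB make-up gives -24.3 dBFS at the gain stage.
The compressed level sits -24.3 − (-33.8) = 9.5 dB over threshold.
Input overshoot = R × output overshoot = 28.5 dB → input = -33.8 + 28.5 = -5.3 dBFS.

-5.3 dBFS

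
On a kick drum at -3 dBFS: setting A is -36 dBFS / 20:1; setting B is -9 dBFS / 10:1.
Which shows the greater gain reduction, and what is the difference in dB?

A, by 25.95 dB

A: overshoot 33 dB → output overshoot 1.65 dB → GR 31.35 dB.
B: overshoot 6 dB → output overshoot 0.6 dB → GR 5.4 dB.
A applies 25.95 dB more gain reduction.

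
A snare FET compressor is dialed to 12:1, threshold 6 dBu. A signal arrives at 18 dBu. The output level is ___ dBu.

The input is 12 dB above the 6 dBu threshold.
12:1 compression reduces that to 12/12 = 1 dB over.
Output = 6 + 1 = 7 dBu.

7 dBu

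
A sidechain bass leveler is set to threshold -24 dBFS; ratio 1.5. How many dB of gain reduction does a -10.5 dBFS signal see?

-10.5 dBFS exceeds the threshold by 13.5 dB.
After 1.5:1 compression the overshoot becomes 13.5/1.5 = 9 dB.
Gain reduction = 13.5 − 9 = 4.5 dB.

4.5 dB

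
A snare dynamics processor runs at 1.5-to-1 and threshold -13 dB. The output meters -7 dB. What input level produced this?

The compressed level sits -7 − (-13) = 6 dB over threshold.
Undo the ratio: input overshoot = 6 × 1.5 = 9 dB, giving input = -4 dB.

-4 dB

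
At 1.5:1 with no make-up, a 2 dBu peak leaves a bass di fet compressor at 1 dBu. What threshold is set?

-1 dBu

Input is 3 dB above T (since output overshoot × R = input overshoot: (1 − T)·1.5 = 2 − T gives T = -1 dBu).
Check: -1 + (2 − (-1))/1.5 = -1 + 2 = 1 dBu. ✓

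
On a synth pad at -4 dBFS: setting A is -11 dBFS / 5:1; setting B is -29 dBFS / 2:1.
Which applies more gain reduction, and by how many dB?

A: overshoot 7 dB → output overshoot 1.4 dB → GR 5.6 dB.
B: overshoot 25 dB → output overshoot 12.5 dB → GR 12.5 dB.
B reduces 6.9 dB more.

B, by 6.9 dB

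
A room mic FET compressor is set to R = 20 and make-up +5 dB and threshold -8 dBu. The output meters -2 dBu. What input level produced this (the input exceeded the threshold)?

12 dBu

Before make-up, the level was -2 − 5 = -7 dBu.
The compressed level sits -7 − (-8) = 1 dB over threshold.
Input overshoot = R × output overshoot = 20 dB → input = -8 + 20 = 12 dBu.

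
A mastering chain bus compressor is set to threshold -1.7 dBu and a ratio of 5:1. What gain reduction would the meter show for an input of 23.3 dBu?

20 dB

Overshoot = 23.3 − (-1.7) = 25 dB.
After 5:1 compression the overshoot becomes 25/5 = 5 dB.
So the signal is attenuated by 25 − 5 = 20 dB.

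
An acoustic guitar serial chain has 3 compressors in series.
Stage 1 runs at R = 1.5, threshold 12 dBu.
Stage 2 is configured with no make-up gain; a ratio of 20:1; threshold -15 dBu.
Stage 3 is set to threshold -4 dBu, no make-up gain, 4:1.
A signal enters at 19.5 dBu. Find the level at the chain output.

Stage 1: 19.5 dBu is 7.5 dB over 12 dBu; at 1.5:1 that becomes 5 dB over, giving 17 dBu.
Stage 2: overshoot 32 dB → 32/20 = 1.6 dB → -13.4 dBu.
Stage 3: -13.4 dBu is at or below the -4 dBu threshold — no compression; output -13.4 dBu.

-13.4 dBu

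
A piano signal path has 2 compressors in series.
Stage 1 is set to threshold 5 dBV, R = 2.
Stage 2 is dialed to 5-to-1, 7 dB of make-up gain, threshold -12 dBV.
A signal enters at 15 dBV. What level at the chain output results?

-0.6 dBV

Stage 1: overshoot 10 dB → 10/2 = 5 dB → 10 dBV.
Stage 2: 10 dBV is 22 dB over -12 dBV; at 5:1 that becomes 4.4 dB over, giving -7.6 dBV; +7 dB make-up → -0.6 dBV.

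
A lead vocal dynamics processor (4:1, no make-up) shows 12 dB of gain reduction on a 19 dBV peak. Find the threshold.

Gain reduction = 19 − 7 = 12 dB; output overshoot = GR / (R − 1) = 12 / 3 = 4 dB.
Threshold = output − output overshoot = 7 − 4 = 3 dBV.

3 dBV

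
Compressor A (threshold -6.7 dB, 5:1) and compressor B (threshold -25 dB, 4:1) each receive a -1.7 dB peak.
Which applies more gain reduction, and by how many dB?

A: overshoot 5 dB → output overshoot 1 dB → GR 4 dB.
B: overshoot 23.3 dB → output overshoot 5.825 dB → GR 17.475 dB.
Difference: 13.475 dB in favour of B.

B, by 13.475 dB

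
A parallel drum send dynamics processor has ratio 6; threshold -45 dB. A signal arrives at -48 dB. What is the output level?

-48 dB is 3 dB below the -45 dB threshold, so no gain reduction is applied.
Output = input = -48 dB.

-48 dB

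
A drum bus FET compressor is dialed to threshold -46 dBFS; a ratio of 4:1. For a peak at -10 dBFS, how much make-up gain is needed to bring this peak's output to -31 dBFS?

Without make-up, output = threshold + overshoot/4 = -46 + 9 = -37 dBFS.
Gap to target: 6 dB.

6 dB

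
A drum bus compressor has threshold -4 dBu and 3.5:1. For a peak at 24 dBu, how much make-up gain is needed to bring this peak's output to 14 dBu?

The peak compresses to -4 + 28/3.5 = 4 dBu.
To reach 14 dBu requires 14 − 4 = 10 dB of make-up.

10 dB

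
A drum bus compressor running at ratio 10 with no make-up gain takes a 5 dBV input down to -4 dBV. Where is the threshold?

Gain reduction = 5 − (-4) = 9 dB; output overshoot = GR / (R − 1) = 9 / 9 = 1 dB.
Threshold = output − output overshoot = -4 − 1 = -5 dBV.

-5 dBV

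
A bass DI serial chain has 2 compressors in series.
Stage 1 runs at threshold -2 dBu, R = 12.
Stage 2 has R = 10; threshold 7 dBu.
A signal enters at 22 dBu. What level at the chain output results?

Stage 1: 24 dB above -2 dBu, reduced 12:1 to 2 dB above → 0 dBu.
Stage 2: 0 dBu ≤ 7 dBu, so stage 2 doesn't engage; output 0 dBu.

0 dBu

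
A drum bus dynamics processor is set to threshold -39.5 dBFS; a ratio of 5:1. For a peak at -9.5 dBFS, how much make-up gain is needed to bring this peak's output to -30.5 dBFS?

Overshoot 30 dB → 30/5 = 6 dB after compression, so the compressed level is -39.5 + 6 = -33.5 dBFS.
Make-up = target − compressed = -30.5 − (-33.5) = 3 dB.

3 dB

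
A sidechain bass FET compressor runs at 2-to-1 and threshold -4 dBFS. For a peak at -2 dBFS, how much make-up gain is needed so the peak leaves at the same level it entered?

1 dB

Without make-up, output = threshold + overshoot/2 = -4 + 1 = -3 dBFS.
Gap to target: 1 dB.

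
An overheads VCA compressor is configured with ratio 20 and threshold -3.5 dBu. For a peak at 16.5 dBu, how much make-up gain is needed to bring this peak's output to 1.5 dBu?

The peak compresses to -3.5 + 20/20 = -2.5 dBu.
To reach 1.5 dBu requires 1.5 − (-2.5) = 4 dB of make-up.

4 dB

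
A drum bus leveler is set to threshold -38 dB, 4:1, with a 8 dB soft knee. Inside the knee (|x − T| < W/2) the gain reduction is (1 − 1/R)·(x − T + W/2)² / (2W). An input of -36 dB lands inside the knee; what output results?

-37.6875 dB

x − T + W/2 = -36 − (-38) + 4 = 6.
GR = (1 − 1/4) × 6² / 16 = 0.75 × 36 / 16 = 1.6875 dB.
Output = -36 − 1.6875 = -37.6875 dB.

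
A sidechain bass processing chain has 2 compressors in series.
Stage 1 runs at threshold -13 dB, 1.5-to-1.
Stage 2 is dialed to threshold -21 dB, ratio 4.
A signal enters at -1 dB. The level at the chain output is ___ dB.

-17 dB

Stage 1: overshoot 12 dB → 12/1.5 = 8 dB → -5 dB.
Stage 2: 16 dB above -21 dB, reduced 4:1 to 4 dB above → -17 dB.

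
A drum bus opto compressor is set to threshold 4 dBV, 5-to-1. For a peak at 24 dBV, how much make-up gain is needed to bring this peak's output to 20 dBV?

Overshoot 20 dB → 20/5 = 4 dB after compression, so the compressed level is 4 + 4 = 8 dBV.
Make-up = target − compressed = 20 − 8 = 12 dB.

12 dB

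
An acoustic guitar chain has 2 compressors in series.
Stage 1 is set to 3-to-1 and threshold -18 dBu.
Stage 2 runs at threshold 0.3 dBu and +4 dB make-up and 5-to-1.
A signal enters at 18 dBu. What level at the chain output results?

Stage 1: overshoot 36 dB → 36/3 = 12 dB → -6 dBu.
Stage 2: -6 dBu ≤ 0.3 dBu, so stage 2 doesn't engage; make-up brings it to -2 dBu.

-2 dBu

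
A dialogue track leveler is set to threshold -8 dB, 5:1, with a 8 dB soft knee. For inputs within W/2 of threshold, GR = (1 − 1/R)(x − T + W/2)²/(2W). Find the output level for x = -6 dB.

x − T + W/2 = -6 − (-8) + 4 = 6.
GR = (1 − 1/5) × 6² / 16 = 0.8 × 36 / 16 = 1.8 dB.
Output = -6 − 1.8 = -7.8 dB.

-7.8 dB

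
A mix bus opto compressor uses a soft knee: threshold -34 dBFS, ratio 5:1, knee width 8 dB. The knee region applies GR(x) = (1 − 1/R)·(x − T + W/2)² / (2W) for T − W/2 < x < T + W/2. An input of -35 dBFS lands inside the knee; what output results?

-35.45 dBFS

x − T + W/2 = -35 − (-34) + 4 = 3.
GR = (1 − 1/5) × 3² / 16 = 0.8 × 9 / 16 = 0.45 dB.
Output = -35 − 0.45 = -35.45 dBFS.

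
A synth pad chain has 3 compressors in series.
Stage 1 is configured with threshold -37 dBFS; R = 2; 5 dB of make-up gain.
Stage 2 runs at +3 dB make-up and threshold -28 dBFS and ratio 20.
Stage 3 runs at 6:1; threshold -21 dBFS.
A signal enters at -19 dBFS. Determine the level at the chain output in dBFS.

Stage 1: -19 dBFS is 18 dB over -37 dBFS; at 2:1 that becomes 9 dB over, giving -28 dBFS; +5 dB make-up → -23 dBFS.
Stage 2: -23 dBFS is 5 dB over -28 dBFS; at 20:1 that becomes 0.25 dB over, giving -27.75 dBFS; +3 dB make-up → -24.75 dBFS.
Stage 3: -24.75 dBFS is at or below the -21 dBFS threshold — no compression; output -24.75 dBFS.

-24.75 dBFS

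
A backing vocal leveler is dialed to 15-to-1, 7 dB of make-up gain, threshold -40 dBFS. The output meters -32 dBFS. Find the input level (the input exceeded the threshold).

-25 dBFS

Stripping the +7 dB make-up gives -39 dBFS at the gain stage.
The compressed level sits -39 − (-40) = 1 dB over threshold.
Undo the ratio: input overshoot = 1 × 15 = 15 dB, giving input = -25 dBFS.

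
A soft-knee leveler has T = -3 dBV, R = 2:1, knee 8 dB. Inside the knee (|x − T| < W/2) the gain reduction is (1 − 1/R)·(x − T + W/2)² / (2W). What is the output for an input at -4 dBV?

x − T + W/2 = -4 − (-3) + 4 = 3.
GR = (1 − 1/2) × 3² / 16 = 0.5 × 9 / 16 = 0.28125 dB.
Output = -4 − 0.28125 = -4.28125 dBV.

-4.28125 dBV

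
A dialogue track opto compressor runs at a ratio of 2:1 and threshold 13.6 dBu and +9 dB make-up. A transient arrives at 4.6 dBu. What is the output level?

4.6 dBu is 9 dB below the 13.6 dBu threshold, so no gain reduction is applied.
Make-up gain adds 9 dB: 4.6 + 9 = 13.6 dBu.

13.6 dBu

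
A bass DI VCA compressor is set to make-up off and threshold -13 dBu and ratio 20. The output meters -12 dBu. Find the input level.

7 dBu

Post-compression overshoot = -12 − (-13) = 1 dB.
Before 20:1 compression the overshoot was 1 × 20 = 20 dB, so input = -13 + 20 = 7 dBu.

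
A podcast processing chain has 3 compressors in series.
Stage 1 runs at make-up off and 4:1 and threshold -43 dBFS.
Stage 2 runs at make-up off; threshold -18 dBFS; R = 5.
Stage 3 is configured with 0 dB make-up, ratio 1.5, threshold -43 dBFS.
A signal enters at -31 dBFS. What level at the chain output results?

Stage 1: -31 dBFS is 12 dB over -43 dBFS; at 4:1 that becomes 3 dB over, giving -40 dBFS.
Stage 2: -40 dBFS ≤ -18 dBFS, so stage 2 doesn't engage; output -40 dBFS.
Stage 3: 3 dB above -43 dBFS, reduced 1.5:1 to 2 dB above → -41 dBFS.

-41 dBFS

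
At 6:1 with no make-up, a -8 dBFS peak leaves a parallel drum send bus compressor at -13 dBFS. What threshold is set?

Let T be the threshold. Output overshoot = (input overshoot)/R, so -13 − T = (-8 − T)/6.
6·(-13 − T) = -8 − T → 5·T = -78 − (-8) = -70.
T = -70/5 = -14 dBFS.

-14 dBFS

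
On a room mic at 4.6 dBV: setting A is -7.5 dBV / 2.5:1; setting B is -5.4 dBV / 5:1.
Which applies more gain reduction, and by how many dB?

B, by 0.74 dB

A: 12.1 dB over, compressed to 4.84 dB over, so 7.26 dB of GR.
B: 10 dB over, compressed to 2 dB over, so 8 dB of GR.
B reduces 0.74 dB more.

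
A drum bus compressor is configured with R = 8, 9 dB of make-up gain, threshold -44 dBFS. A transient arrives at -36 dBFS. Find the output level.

-34 dBFS

-36 dBFS sits 8 dB over threshold.
At 8:1 the overshoot is divided by 8, leaving 1 dB above threshold.
Output = -44 + 1 = -43 dBFS; make-up adds 9 dB, giving -34 dBFS.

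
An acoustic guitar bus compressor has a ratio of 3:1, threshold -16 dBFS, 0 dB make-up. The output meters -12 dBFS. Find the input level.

-4 dBFS

The compressed level sits -12 − (-16) = 4 dB over threshold.
Before 3:1 compression the overshoot was 4 × 3 = 12 dB, so input = -16 + 12 = -4 dBFS.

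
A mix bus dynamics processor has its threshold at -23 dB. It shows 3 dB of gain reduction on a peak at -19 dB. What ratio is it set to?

Input overshoot = -19 − (-23) = 4 dB.
Output overshoot = 4 − 3 = 1 dB.
Ratio = input overshoot / output overshoot = 4 / 1 = 4.

4:1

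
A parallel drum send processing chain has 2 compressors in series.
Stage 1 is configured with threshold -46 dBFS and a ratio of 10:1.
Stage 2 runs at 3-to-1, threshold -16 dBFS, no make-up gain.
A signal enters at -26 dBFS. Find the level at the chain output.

-44 dBFS

Stage 1: -26 dBFS is 20 dB over -46 dBFS; at 10:1 that becomes 2 dB over, giving -44 dBFS.
Stage 2: below threshold (-44 ≤ -16); passes unchanged; output -44 dBFS.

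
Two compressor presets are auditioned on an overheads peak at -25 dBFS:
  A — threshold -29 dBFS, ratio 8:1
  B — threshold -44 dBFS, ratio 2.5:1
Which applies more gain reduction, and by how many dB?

B, by 7.9 dB

A: 4 dB over, compressed to 0.5 dB over, so 3.5 dB of GR.
B: 19 dB over, compressed to 7.6 dB over, so 11.4 dB of GR.
Difference: 7.9 dB in favour of B.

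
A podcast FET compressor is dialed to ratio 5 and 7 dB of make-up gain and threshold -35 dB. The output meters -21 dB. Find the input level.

0 dB

Stripping the +7 dB make-up gives -28 dB at the gain stage.
The compressed level sits -28 − (-35) = 7 dB over threshold.
Input overshoot = R × output overshoot = 35 dB → input = -35 + 35 = 0 dB.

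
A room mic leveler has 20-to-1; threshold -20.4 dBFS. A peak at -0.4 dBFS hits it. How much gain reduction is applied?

-0.4 dBFS exceeds the threshold by 20 dB.
A 20:1 ratio leaves 1 dB of that excess.
GR = overshoot in − overshoot out = 20 − 1 = 19 dB.

19 dB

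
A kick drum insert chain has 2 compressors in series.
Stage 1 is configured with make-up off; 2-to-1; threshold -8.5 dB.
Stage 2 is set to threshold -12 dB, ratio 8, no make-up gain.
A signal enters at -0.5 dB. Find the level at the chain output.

Stage 1: 8 dB above -8.5 dB, reduced 2:1 to 4 dB above → -4.5 dB.
Stage 2: overshoot 7.5 dB → 7.5/8 = 0.9375 dB → -11.0625 dB.

-11.0625 dB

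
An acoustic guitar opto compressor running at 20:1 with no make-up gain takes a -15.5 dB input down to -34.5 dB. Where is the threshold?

Let T be the threshold. Output overshoot = (input overshoot)/R, so -34.5 − T = (-15.5 − T)/20.
20·(-34.5 − T) = -15.5 − T → 19·T = -690 − (-15.5) = -674.5.
T = -674.5/19 = -35.5 dB.

-35.5 dB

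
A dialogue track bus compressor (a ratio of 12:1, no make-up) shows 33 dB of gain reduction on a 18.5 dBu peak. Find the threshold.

Input is 36 dB above T (since output overshoot × R = input overshoot: (-14.5 − T)·12 = 18.5 − T gives T = -17.5 dBu).
Check: -17.5 + (18.5 − (-17.5))/12 = -17.5 + 3 = -14.5 dBu. ✓

-17.5 dBu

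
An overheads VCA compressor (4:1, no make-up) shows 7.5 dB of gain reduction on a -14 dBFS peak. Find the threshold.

Gain reduction = -14 − (-21.5) = 7.5 dB; output overshoot = GR / (R − 1) = 7.5 / 3 = 2.5 dB.
Threshold = output − output overshoot = -21.5 − 2.5 = -24 dBFS.

-24 dBFS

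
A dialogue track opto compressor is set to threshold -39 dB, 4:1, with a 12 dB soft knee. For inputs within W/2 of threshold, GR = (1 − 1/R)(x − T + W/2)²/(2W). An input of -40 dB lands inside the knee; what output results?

-40.78125 dB

x − T + W/2 = -40 − (-39) + 6 = 5.
GR = (1 − 1/4) × 5² / 24 = 0.75 × 25 / 24 = 0.78125 dB.
Output = -40 − 0.78125 = -40.78125 dB.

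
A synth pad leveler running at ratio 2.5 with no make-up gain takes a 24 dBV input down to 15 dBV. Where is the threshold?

9 dBV

Let T be the threshold. Output overshoot = (input overshoot)/R, so 15 − T = (24 − T)/2.5.
2.5·(15 − T) = 24 − T → 1.5·T = 37.5 − 24 = 13.5.
T = 13.5/1.5 = 9 dBV.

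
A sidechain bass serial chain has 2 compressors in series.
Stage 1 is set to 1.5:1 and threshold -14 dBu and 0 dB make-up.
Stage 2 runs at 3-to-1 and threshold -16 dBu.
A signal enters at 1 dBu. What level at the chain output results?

Stage 1: overshoot 15 dB → 15/1.5 = 10 dB → -4 dBu.
Stage 2: 12 dB above -16 dBu, reduced 3:1 to 4 dB above → -12 dBu.

-12 dBu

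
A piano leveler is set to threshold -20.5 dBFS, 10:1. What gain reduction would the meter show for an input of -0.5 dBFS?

The signal is 20 dB above threshold.
A 10:1 ratio leaves 2 dB of that excess.
Gain reduction = 20 − 2 = 18 dB.

18 dB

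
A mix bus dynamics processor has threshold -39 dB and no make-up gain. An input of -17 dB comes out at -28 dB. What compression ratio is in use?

Input overshoot = -17 − (-39) = 22 dB; output overshoot = -28 − (-39) = 11 dB.
Ratio = 22 / 11 = 2.

2:1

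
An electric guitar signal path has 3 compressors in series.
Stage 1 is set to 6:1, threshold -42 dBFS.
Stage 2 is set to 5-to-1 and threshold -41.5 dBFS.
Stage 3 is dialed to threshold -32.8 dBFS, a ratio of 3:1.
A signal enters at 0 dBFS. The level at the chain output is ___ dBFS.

-40.2 dBFS

Stage 1: 42 dB above -42 dBFS, reduced 6:1 to 7 dB above → -35 dBFS.
Stage 2: 6.5 dB above -41.5 dBFS, reduced 5:1 to 1.3 dB above → -40.2 dBFS.
Stage 3: -40.2 dBFS ≤ -32.8 dBFS, so stage 3 doesn't engage; output -40.2 dBFS.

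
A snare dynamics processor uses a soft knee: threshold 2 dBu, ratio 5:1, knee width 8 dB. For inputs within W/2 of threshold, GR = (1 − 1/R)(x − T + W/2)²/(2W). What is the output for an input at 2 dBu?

x − T + W/2 = 2 − 2 + 4 = 4.
GR = (1 − 1/5) × 4² / 16 = 0.8 × 16 / 16 = 0.8 dB.
Output = 2 − 0.8 = 1.2 dBu.

1.2 dBu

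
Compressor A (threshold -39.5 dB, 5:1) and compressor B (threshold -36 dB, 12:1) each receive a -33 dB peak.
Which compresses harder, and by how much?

A, by 2.45 dB

A: overshoot 6.5 dB → output overshoot 1.3 dB → GR 5.2 dB.
B: overshoot 3 dB → output overshoot 0.25 dB → GR 2.75 dB.
Difference: 2.45 dB in favour of A.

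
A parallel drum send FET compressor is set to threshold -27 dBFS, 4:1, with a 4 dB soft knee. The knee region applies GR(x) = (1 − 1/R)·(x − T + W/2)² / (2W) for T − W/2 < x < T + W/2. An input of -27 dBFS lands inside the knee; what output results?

-27.375 dBFS

x − T + W/2 = -27 − (-27) + 2 = 2.
GR = (1 − 1/4) × 2² / 8 = 0.75 × 4 / 8 = 0.375 dB.
Output = -27 − 0.375 = -27.375 dBFS.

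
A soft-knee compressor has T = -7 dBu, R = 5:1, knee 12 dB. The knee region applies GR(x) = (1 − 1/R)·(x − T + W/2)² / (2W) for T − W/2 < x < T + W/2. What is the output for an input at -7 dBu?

x − T + W/2 = -7 − (-7) + 6 = 6.
GR = (1 − 1/5) × 6² / 24 = 0.8 × 36 / 24 = 1.2 dB.
Output = -7 − 1.2 = -8.2 dBu.

-8.2 dBu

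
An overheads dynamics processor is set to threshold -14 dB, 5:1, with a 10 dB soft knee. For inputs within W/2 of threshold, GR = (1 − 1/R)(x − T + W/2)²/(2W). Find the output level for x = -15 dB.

x − T + W/2 = -15 − (-14) + 5 = 4.
GR = (1 − 1/5) × 4² / 20 = 0.8 × 16 / 20 = 0.64 dB.
Output = -15 − 0.64 = -15.64 dB.

-15.64 dB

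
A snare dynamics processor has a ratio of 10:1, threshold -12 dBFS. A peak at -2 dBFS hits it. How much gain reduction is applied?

The signal is 10 dB above threshold.
At 10:1, output sits 10/10 = 1 dB above threshold.
GR = overshoot in − overshoot out = 10 − 1 = 9 dB.

9 dB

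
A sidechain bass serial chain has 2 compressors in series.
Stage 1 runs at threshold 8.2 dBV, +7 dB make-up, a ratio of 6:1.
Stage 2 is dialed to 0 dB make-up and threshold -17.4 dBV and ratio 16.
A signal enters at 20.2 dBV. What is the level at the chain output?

-15.2375 dBV

Stage 1: 12 dB above 8.2 dBV, reduced 6:1 to 2 dB above → 10.2 dBV; +7 dB make-up → 17.2 dBV.
Stage 2: 17.2 dBV is 34.6 dB over -17.4 dBV; at 16:1 that becomes 2.1625 dB over, giving -15.2375 dBV.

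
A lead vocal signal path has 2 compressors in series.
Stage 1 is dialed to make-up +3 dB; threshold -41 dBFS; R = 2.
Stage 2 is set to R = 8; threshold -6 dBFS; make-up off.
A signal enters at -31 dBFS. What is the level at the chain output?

-33 dBFS

Stage 1: -31 dBFS is 10 dB over -41 dBFS; at 2:1 that becomes 5 dB over, giving -36 dBFS; +3 dB make-up → -33 dBFS.
Stage 2: -33 dBFS is at or below the -6 dBFS threshold — no compression; output -33 dBFS.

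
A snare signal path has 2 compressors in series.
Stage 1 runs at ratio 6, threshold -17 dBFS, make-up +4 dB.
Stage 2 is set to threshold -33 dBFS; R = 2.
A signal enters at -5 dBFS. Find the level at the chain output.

-22 dBFS

Stage 1: overshoot 12 dB → 12/6 = 2 dB → -15 dBFS; +4 dB make-up → -11 dBFS.
Stage 2: overshoot 22 dB → 22/2 = 11 dB → -22 dBFS.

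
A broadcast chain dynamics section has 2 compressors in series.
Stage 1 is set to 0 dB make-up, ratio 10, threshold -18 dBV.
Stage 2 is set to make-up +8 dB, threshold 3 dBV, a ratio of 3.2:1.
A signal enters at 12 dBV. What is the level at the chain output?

Stage 1: 12 dBV is 30 dB over -18 dBV; at 10:1 that becomes 3 dB over, giving -15 dBV.
Stage 2: -15 dBV ≤ 3 dBV, so stage 2 doesn't engage; make-up brings it to -7 dBV.

-7 dBV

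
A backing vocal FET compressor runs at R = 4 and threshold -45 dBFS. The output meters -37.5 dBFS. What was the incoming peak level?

That's 7.5 dB above the -45 dBFS threshold.
Before 4:1 compression the overshoot was 7.5 × 4 = 30 dB, so input = -45 + 30 = -15 dBFS.

-15 dBFS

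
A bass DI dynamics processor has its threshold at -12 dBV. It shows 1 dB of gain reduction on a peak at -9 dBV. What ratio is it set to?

1.5:1

Input overshoot = -9 − (-12) = 3 dB.
Output overshoot = 3 − 1 = 2 dB.
Ratio = input overshoot / output overshoot = 3 / 2 = 1.5.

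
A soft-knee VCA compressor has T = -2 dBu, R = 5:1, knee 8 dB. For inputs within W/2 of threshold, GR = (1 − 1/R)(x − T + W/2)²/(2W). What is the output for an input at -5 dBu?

-5.05 dBu

x − T + W/2 = -5 − (-2) + 4 = 1.
GR = (1 − 1/5) × 1² / 16 = 0.8 × 1 / 16 = 0.05 dB.
Output = -5 − 0.05 = -5.05 dBu.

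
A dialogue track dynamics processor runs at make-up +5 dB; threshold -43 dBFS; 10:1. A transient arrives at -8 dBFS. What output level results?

Overshoot: -8 − (-43) = 35 dB.
The 35 dB excess becomes 3.5 dB after 10:1 reduction.
Output = -43 + 3.5 = -39.5 dBFS; make-up adds 5 dB, giving -34.5 dBFS.

-34.5 dBFS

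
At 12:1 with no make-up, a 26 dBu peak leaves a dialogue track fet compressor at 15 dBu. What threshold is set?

Gain reduction = 26 − 15 = 11 dB; output overshoot = GR / (R − 1) = 11 / 11 = 1 dB.
Threshold = output − output overshoot = 15 − 1 = 14 dBu.

14 dBu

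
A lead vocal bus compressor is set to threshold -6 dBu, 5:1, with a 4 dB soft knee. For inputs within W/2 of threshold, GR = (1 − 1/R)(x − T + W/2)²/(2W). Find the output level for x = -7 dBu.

-7.1 dBu

x − T + W/2 = -7 − (-6) + 2 = 1.
GR = (1 − 1/5) × 1² / 8 = 0.8 × 1 / 8 = 0.1 dB.
Output = -7 − 0.1 = -7.1 dBu.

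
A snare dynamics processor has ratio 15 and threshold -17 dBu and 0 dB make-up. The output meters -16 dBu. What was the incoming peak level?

Post-compression overshoot = -16 − (-17) = 1 dB.
Before 15:1 compression the overshoot was 1 × 15 = 15 dB, so input = -17 + 15 = -2 dBu.

-2 dBu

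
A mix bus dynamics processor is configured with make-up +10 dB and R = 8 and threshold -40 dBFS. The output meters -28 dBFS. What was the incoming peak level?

Before make-up, the level was -28 − 10 = -38 dBFS.
Post-compression overshoot = -38 − (-40) = 2 dB.
Input overshoot = R × output overshoot = 16 dB → input = -40 + 16 = -24 dBFS.

-24 dBFS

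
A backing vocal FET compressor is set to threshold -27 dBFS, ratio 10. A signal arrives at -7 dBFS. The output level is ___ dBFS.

The input is 20 dB above the -27 dBFS threshold.
10:1 compression reduces that to 20/10 = 2 dB over.
That puts the output at -25 dBFS.

-25 dBFS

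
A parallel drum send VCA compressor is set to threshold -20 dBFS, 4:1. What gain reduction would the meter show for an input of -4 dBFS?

The signal is 16 dB above threshold.
After 4:1 compression the overshoot becomes 16/4 = 4 dB.
GR = overshoot in − overshoot out = 16 − 4 = 12 dB.

12 dB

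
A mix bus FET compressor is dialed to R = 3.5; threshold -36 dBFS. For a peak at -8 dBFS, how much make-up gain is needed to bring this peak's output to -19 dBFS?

9 dB

Without make-up, output = threshold + overshoot/3.5 = -36 + 8 = -28 dBFS.
Gap to target: 9 dB.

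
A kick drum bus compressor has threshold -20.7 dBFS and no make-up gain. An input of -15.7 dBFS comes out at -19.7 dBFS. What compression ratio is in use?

5:1

Input overshoot = -15.7 − (-20.7) = 5 dB; output overshoot = -19.7 − (-20.7) = 1 dB.
Ratio = 5 / 1 = 5.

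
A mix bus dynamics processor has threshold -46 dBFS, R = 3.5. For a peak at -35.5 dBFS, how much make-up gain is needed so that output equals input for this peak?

Without make-up, output = threshold + overshoot/3.5 = -46 + 3 = -43 dBFS.
Gap to target: 7.5 dB.

7.5 dB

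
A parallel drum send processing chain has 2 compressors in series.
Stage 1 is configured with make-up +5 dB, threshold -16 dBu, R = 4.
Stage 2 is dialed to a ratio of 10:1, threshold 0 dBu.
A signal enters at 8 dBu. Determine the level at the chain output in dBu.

Stage 1: 24 dB above -16 dBu, reduced 4:1 to 6 dB above → -10 dBu; +5 dB make-up → -5 dBu.
Stage 2: below threshold (-5 ≤ 0); passes unchanged; output -5 dBu.

-5 dBu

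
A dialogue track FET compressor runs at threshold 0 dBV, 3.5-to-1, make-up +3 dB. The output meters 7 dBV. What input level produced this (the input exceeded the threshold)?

Before make-up, the level was 7 − 3 = 4 dBV.
Post-compression overshoot = 4 − 0 = 4 dB.
Input overshoot = R × output overshoot = 14 dB → input = 0 + 14 = 14 dBV.

14 dBV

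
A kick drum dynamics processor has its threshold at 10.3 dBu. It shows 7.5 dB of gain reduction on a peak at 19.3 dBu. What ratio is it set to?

Input overshoot = 19.3 − 10.3 = 9 dB.
Output overshoot = 9 − 7.5 = 1.5 dB.
Ratio = input overshoot / output overshoot = 9 / 1.5 = 6.

6:1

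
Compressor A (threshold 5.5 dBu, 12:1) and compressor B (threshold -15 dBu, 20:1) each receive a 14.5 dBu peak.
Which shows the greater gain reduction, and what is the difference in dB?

A: overshoot 9 dB → output overshoot 0.75 dB → GR 8.25 dB.
B: overshoot 29.5 dB → output overshoot 1.475 dB → GR 28.025 dB.
B reduces 19.775 dB more.

B, by 19.775 dB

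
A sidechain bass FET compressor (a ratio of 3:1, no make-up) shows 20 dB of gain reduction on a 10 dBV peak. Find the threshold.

Let T be the threshold. Output overshoot = (input overshoot)/R, so -10 − T = (10 − T)/3.
3·(-10 − T) = 10 − T → 2·T = -30 − 10 = -40.
T = -40/2 = -20 dBV.

-20 dBV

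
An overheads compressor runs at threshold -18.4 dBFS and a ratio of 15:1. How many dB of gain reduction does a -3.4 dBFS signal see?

14 dB

The signal is 15 dB above threshold.
A 15:1 ratio leaves 1 dB of that excess.
GR = overshoot in − overshoot out = 15 − 1 = 14 dB.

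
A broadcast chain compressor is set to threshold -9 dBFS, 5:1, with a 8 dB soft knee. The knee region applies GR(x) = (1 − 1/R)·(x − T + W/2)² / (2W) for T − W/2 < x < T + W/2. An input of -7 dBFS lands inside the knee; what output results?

-8.8 dBFS

x − T + W/2 = -7 − (-9) + 4 = 6.
GR = (1 − 1/5) × 6² / 16 = 0.8 × 36 / 16 = 1.8 dB.
Output = -7 − 1.8 = -8.8 dBFS.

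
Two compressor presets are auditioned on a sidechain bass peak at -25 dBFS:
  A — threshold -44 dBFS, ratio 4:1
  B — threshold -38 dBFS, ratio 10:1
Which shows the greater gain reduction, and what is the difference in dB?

A: overshoot 19 dB → output overshoot 4.75 dB → GR 14.25 dB.
B: overshoot 13 dB → output overshoot 1.3 dB → GR 11.7 dB.
A reduces 2.55 dB more.

A, by 2.55 dB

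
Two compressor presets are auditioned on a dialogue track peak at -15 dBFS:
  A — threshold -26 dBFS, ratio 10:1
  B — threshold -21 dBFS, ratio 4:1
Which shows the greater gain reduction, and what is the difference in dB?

A, by 5.4 dB

A: overshoot 11 dB → output overshoot 1.1 dB → GR 9.9 dB.
B: overshoot 6 dB → output overshoot 1.5 dB → GR 4.5 dB.
A applies 5.4 dB more gain reduction.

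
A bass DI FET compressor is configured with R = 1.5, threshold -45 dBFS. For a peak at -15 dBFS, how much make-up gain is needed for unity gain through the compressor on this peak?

The peak compresses to -45 + 30/1.5 = -25 dBFS.
To reach -15 dBFS requires -15 − (-25) = 10 dB of make-up.

10 dB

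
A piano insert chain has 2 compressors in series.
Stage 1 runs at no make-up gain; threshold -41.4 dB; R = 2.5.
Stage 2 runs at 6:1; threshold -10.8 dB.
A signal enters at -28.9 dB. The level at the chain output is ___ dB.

Stage 1: 12.5 dB above -41.4 dB, reduced 2.5:1 to 5 dB above → -36.4 dB.
Stage 2: -36.4 dB is at or below the -10.8 dB threshold — no compression; output -36.4 dB.

-36.4 dB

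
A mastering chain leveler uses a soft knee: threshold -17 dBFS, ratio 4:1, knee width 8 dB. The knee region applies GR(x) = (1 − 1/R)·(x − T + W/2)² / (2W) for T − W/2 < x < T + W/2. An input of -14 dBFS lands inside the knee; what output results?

x − T + W/2 = -14 − (-17) + 4 = 7.
GR = (1 − 1/4) × 7² / 16 = 0.75 × 49 / 16 = 2.296875 dB.
Output = -14 − 2.296875 = -16.296875 dBFS.

-16.296875 dBFS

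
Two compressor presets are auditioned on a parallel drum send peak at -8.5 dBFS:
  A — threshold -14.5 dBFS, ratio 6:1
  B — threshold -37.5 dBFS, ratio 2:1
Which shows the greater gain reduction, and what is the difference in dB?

A: overshoot 6 dB → output overshoot 1 dB → GR 5 dB.
B: overshoot 29 dB → output overshoot 14.5 dB → GR 14.5 dB.
B reduces 9.5 dB more.

B, by 9.5 dB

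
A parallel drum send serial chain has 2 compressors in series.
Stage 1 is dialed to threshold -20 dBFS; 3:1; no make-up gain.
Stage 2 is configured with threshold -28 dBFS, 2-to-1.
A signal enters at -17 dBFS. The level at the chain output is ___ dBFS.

Stage 1: 3 dB above -20 dBFS, reduced 3:1 to 1 dB above → -19 dBFS.
Stage 2: 9 dB above -28 dBFS, reduced 2:1 to 4.5 dB above → -23.5 dBFS.

-23.5 dBFS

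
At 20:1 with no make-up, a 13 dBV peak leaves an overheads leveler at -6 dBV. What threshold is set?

Gain reduction = 13 − (-6) = 19 dB; output overshoot = GR / (R − 1) = 19 / 19 = 1 dB.
Threshold = output − output overshoot = -6 − 1 = -7 dBV.

-7 dBV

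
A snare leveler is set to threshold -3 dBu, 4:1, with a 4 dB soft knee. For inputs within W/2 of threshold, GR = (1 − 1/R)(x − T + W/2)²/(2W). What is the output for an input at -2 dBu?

-2.84375 dBu

x − T + W/2 = -2 − (-3) + 2 = 3.
GR = (1 − 1/4) × 3² / 8 = 0.75 × 9 / 8 = 0.84375 dB.
Output = -2 − 0.84375 = -2.84375 dBu.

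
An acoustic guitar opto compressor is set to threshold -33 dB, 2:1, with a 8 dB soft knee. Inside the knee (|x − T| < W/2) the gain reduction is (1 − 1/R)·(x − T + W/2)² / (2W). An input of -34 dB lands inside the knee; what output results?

-34.28125 dB

x − T + W/2 = -34 − (-33) + 4 = 3.
GR = (1 − 1/2) × 3² / 16 = 0.5 × 9 / 16 = 0.28125 dB.
Output = -34 − 0.28125 = -34.28125 dB.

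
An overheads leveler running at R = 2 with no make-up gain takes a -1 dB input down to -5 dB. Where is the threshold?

Input is 8 dB above T (since output overshoot × R = input overshoot: (-5 − T)·2 = -1 − T gives T = -9 dB).
Check: -9 + (-1 − (-9))/2 = -9 + 4 = -5 dB. ✓

-9 dB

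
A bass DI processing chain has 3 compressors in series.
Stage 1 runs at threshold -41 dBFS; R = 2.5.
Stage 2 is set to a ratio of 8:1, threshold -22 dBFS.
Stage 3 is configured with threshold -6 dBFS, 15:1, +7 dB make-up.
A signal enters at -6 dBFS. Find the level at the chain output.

Stage 1: overshoot 35 dB → 35/2.5 = 14 dB → -27 dBFS.
Stage 2: below threshold (-27 ≤ -22); passes unchanged; output -27 dBFS.
Stage 3: below threshold (-27 ≤ -6); passes unchanged; make-up brings it to -20 dBFS.

-20 dBFS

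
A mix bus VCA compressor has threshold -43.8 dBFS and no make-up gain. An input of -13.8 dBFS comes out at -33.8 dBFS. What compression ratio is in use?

Input overshoot = -13.8 − (-43.8) = 30 dB; output overshoot = -33.8 − (-43.8) = 10 dB.
Ratio = 30 / 10 = 3.

3:1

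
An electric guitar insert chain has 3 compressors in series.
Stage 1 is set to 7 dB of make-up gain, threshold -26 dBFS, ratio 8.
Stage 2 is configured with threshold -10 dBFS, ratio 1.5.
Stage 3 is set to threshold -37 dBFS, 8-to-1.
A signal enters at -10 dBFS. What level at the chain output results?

Stage 1: -10 dBFS is 16 dB over -26 dBFS; at 8:1 that becomes 2 dB over, giving -24 dBFS; +7 dB make-up → -17 dBFS.
Stage 2: -17 dBFS is at or below the -10 dBFS threshold — no compression; output -17 dBFS.
Stage 3: 20 dB above -37 dBFS, reduced 8:1 to 2.5 dB above → -34.5 dBFS.

-34.5 dBFS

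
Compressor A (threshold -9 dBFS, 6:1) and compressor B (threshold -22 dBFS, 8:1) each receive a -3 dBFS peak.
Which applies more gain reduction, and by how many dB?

A: 6 dB over, compressed to 1 dB over, so 5 dB of GR.
B: 19 dB over, compressed to 2.375 dB over, so 16.625 dB of GR.
Difference: 11.625 dB in favour of B.

B, by 11.625 dB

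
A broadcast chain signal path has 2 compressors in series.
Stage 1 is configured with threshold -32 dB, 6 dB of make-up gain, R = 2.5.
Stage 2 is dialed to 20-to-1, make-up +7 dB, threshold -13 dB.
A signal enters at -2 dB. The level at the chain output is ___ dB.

Stage 1: overshoot 30 dB → 30/2.5 = 12 dB → -20 dB; +6 dB make-up → -14 dB.
Stage 2: -14 dB ≤ -13 dB, so stage 2 doesn't engage; make-up brings it to -7 dB.

-7 dB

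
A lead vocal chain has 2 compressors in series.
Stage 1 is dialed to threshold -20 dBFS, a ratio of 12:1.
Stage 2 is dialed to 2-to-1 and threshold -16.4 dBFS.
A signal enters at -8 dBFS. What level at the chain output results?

Stage 1: -8 dBFS is 12 dB over -20 dBFS; at 12:1 that becomes 1 dB over, giving -19 dBFS.
Stage 2: below threshold (-19 ≤ -16.4); passes unchanged; output -19 dBFS.

-19 dBFS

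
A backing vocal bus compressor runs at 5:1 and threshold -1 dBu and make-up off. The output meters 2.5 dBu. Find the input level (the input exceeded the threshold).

The compressed level sits 2.5 − (-1) = 3.5 dB over threshold.
Before 5:1 compression the overshoot was 3.5 × 5 = 17.5 dB, so input = -1 + 17.5 = 16.5 dBu.

16.5 dBu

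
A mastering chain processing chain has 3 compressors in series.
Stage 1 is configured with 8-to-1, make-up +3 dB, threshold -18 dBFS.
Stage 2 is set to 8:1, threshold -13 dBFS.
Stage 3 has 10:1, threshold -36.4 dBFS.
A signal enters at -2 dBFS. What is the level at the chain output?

Stage 1: 16 dB above -18 dBFS, reduced 8:1 to 2 dB above → -16 dBFS; +3 dB make-up → -13 dBFS.
Stage 2: -13 dBFS ≤ -13 dBFS, so stage 2 doesn't engage; output -13 dBFS.
Stage 3: -13 dBFS is 23.4 dB over -36.4 dBFS; at 10:1 that becomes 2.34 dB over, giving -34.06 dBFS.

-34.06 dBFS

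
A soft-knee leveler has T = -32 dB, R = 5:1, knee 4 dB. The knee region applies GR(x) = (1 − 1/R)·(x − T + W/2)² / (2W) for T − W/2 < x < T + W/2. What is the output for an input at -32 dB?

-32.4 dB

x − T + W/2 = -32 − (-32) + 2 = 2.
GR = (1 − 1/5) × 2² / 8 = 0.8 × 4 / 8 = 0.4 dB.
Output = -32 − 0.4 = -32.4 dB.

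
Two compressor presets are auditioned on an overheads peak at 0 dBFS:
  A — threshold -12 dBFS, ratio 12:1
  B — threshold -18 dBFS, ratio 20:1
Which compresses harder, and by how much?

B, by 6.1 dB

A: overshoot 12 dB → output overshoot 1 dB → GR 11 dB.
B: overshoot 18 dB → output overshoot 0.9 dB → GR 17.1 dB.
B reduces 6.1 dB more.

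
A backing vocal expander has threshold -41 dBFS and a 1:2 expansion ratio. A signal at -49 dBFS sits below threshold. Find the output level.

-57 dBFS

Undershoot = (-41) − (-49) = 8 dB.
At 1:2, that expands to 16 dB under threshold.
Output = -41 − 16 = -57 dBFS.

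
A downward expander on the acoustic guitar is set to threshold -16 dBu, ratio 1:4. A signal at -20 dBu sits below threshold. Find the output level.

The input is 4 dB below the -16 dBu threshold.
A 1:4 expander multiplies undershoot by 4: 4 × 4 = 16 dB below threshold.
Output = -16 − 16 = -32 dBu.

-32 dBu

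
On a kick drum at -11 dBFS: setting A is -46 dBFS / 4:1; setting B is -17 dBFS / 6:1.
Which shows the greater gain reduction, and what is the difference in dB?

A: 35 dB over, compressed to 8.75 dB over, so 26.25 dB of GR.
B: 6 dB over, compressed to 1 dB over, so 5 dB of GR.
A applies 21.25 dB more gain reduction.

A, by 21.25 dB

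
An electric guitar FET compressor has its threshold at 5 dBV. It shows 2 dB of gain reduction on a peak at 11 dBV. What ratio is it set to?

1.5:1

Input overshoot = 11 − 5 = 6 dB.
Output overshoot = 6 − 2 = 4 dB.
Ratio = input overshoot / output overshoot = 6 / 4 = 1.5.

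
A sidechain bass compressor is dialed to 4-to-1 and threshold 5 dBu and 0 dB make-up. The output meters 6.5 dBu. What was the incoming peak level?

The compressed level sits 6.5 − 5 = 1.5 dB over threshold.
Before 4:1 compression the overshoot was 1.5 × 4 = 6 dB, so input = 5 + 6 = 11 dBu.

11 dBu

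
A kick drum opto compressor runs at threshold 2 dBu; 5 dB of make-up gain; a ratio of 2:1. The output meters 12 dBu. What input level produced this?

12 dBu

Stripping the +5 dB make-up gives 7 dBu at the gain stage.
Post-compression overshoot = 7 − 2 = 5 dB.
Undo the ratio: input overshoot = 5 × 2 = 10 dB, giving input = 12 dBu.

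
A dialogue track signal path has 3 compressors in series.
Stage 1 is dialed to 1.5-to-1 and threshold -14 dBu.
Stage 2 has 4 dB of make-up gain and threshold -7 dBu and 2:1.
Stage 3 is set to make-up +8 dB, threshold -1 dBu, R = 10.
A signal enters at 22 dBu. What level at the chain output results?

7.65 dBu

Stage 1: 22 dBu is 36 dB over -14 dBu; at 1.5:1 that becomes 24 dB over, giving 10 dBu.
Stage 2: 10 dBu is 17 dB over -7 dBu; at 2:1 that becomes 8.5 dB over, giving 1.5 dBu; +4 dB make-up → 5.5 dBu.
Stage 3: overshoot 6.5 dB → 6.5/10 = 0.65 dB → -0.35 dBu; +8 dB make-up → 7.65 dBu.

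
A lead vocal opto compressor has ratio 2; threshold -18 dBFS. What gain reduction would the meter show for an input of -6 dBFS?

-6 dBFS exceeds the threshold by 12 dB.
At 2:1, output sits 12/2 = 6 dB above threshold.
Gain reduction = 12 − 6 = 6 dB.

6 dB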